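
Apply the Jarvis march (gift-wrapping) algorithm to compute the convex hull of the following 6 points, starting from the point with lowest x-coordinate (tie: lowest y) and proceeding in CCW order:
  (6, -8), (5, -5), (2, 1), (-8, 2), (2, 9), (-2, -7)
Hull (CCW) = [(-8, 2), (-2, -7), (6, -8), (2, 9)]

Jarvis march: at each step, from the current hull vertex p, select the next vertex q as the point such that every other point lies strictly to the left of (or on) the directed line p → q. (Equivalently: for every other point r, the cross product (q − p) × (r − p) ≥ 0.)
Starting point (lowest x, tie lowest y): (-8, 2). Wrap until returning to start. Resulting hull: (-8, 2), (-2, -7), (6, -8), (2, 9).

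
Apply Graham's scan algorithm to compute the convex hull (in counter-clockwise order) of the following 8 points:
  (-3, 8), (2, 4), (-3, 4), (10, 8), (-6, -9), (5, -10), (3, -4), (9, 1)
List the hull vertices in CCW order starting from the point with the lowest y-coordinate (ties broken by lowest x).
Hull (CCW) = [(5, -10), (9, 1), (10, 8), (-3, 8), (-6, -9)]

Graham scan procedure:
  1. Find the pivot p₀ = point with lowest y (tie → lowest x): (5, -10).
  2. Sort the remaining points by polar angle around p₀.
  3. Walk through sorted points, maintaining a stack; pop the top while the last three entries make a non-left turn (cross product ≤ 0).
  4. Final stack is the convex hull in CCW order: (5, -10), (9, 1), (10, 8), (-3, 8), (-6, -9).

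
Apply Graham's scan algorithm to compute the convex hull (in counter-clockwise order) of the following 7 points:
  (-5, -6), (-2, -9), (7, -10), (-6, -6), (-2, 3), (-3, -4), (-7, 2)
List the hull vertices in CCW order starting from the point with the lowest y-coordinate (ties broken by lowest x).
Hull (CCW) = [(7, -10), (-2, 3), (-7, 2), (-6, -6), (-2, -9)]

Graham scan procedure:
  1. Find the pivot p₀ = point with lowest y (tie → lowest x): (7, -10).
  2. Sort the remaining points by polar angle around p₀.
  3. Walk through sorted points, maintaining a stack; pop the top while the last three entries make a non-left turn (cross product ≤ 0).
  4. Final stack is the convex hull in CCW order: (7, -10), (-2, 3), (-7, 2), (-6, -6), (-2, -9).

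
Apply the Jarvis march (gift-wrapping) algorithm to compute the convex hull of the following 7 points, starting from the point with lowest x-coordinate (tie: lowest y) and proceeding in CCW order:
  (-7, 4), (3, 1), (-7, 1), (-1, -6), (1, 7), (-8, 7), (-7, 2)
Hull (CCW) = [(-8, 7), (-7, 1), (-1, -6), (3, 1), (1, 7)]

Jarvis march: at each step, from the current hull vertex p, select the next vertex q as the point such that every other point lies strictly to the left of (or on) the directed line p → q. (Equivalently: for every other point r, the cross product (q − p) × (r − p) ≥ 0.)
Starting point (lowest x, tie lowest y): (-8, 7). Wrap until returning to start. Resulting hull: (-8, 7), (-7, 1), (-1, -6), (3, 1), (1, 7).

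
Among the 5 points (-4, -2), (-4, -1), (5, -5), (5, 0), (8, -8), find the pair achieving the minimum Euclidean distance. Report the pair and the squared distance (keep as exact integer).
Pair = ((-4, -2), (-4, -1)); squared distance = 1

Compute all C(5, 2) = 10 pairwise squared distances (x_i − x_j)² + (y_i − y_j)². The minimum is 1, attained by the pair ((-4, -2), (-4, -1)).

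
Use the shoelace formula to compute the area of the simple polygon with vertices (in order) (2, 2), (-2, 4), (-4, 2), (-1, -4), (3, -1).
Area = 63/2

Shoelace formula: Area = (1/2) |Σ_i (x_i · y_{i+1} − x_{i+1} · y_i)| (indices mod n). Compute each cross term:
  (2)(4) − (-2)(2) = 12
  (-2)(2) − (-4)(4) = 12
  (-4)(-4) − (-1)(2) = 18
  (-1)(-1) − (3)(-4) = 13
  (3)(2) − (2)(-1) = 8
Sum = 63, so (signed) Area = 63/2 = 63/2, |Area| = 63/2.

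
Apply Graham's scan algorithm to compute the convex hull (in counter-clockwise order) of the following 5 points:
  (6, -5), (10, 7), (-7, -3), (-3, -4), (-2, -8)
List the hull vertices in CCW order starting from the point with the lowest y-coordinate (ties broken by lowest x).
Hull (CCW) = [(-2, -8), (6, -5), (10, 7), (-7, -3)]

Graham scan procedure:
  1. Find the pivot p₀ = point with lowest y (tie → lowest x): (-2, -8).
  2. Sort the remaining points by polar angle around p₀.
  3. Walk through sorted points, maintaining a stack; pop the top while the last three entries make a non-left turn (cross product ≤ 0).
  4. Final stack is the convex hull in CCW order: (-2, -8), (6, -5), (10, 7), (-7, -3).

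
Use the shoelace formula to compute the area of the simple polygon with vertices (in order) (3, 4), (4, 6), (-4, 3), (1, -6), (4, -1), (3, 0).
Area = 97/2

Shoelace formula: Area = (1/2) |Σ_i (x_i · y_{i+1} − x_{i+1} · y_i)| (indices mod n). Compute each cross term:
  (3)(6) − (4)(4) = 2
  (4)(3) − (-4)(6) = 36
  (-4)(-6) − (1)(3) = 21
  (1)(-1) − (4)(-6) = 23
  (4)(0) − (3)(-1) = 3
  (3)(4) − (3)(0) = 12
Sum = 97, so (signed) Area = 97/2 = 97/2, |Area| = 97/2.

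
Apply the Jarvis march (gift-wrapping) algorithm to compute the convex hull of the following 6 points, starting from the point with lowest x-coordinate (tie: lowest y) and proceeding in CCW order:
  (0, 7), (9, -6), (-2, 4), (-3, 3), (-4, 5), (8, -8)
Hull (CCW) = [(-4, 5), (-3, 3), (8, -8), (9, -6), (0, 7)]

Jarvis march: at each step, from the current hull vertex p, select the next vertex q as the point such that every other point lies strictly to the left of (or on) the directed line p → q. (Equivalently: for every other point r, the cross product (q − p) × (r − p) ≥ 0.)
Starting point (lowest x, tie lowest y): (-4, 5). Wrap until returning to start. Resulting hull: (-4, 5), (-3, 3), (8, -8), (9, -6), (0, 7).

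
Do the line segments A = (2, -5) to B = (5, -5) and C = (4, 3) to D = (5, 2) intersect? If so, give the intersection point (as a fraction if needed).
No (intersection of containing lines falls outside at least one segment)

Parametrize and solve: t = 10/3, s = 8. At least one of these is outside [0, 1], so the segments do not intersect.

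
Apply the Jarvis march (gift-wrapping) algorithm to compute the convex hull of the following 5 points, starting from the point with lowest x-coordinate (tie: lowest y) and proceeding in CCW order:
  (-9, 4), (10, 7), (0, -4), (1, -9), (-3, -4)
Hull (CCW) = [(-9, 4), (-3, -4), (1, -9), (10, 7)]

Jarvis march: at each step, from the current hull vertex p, select the next vertex q as the point such that every other point lies strictly to the left of (or on) the directed line p → q. (Equivalently: for every other point r, the cross product (q − p) × (r − p) ≥ 0.)
Starting point (lowest x, tie lowest y): (-9, 4). Wrap until returning to start. Resulting hull: (-9, 4), (-3, -4), (1, -9), (10, 7).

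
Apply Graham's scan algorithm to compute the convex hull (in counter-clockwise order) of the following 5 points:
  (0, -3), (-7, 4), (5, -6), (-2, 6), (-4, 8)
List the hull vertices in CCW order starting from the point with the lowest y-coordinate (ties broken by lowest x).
Hull (CCW) = [(5, -6), (-2, 6), (-4, 8), (-7, 4), (0, -3)]

Graham scan procedure:
  1. Find the pivot p₀ = point with lowest y (tie → lowest x): (5, -6).
  2. Sort the remaining points by polar angle around p₀.
  3. Walk through sorted points, maintaining a stack; pop the top while the last three entries make a non-left turn (cross product ≤ 0).
  4. Final stack is the convex hull in CCW order: (5, -6), (-2, 6), (-4, 8), (-7, 4), (0, -3).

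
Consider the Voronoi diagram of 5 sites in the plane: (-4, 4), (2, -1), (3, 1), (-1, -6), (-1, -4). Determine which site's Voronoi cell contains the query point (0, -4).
Nearest site = (-1, -4)

The Voronoi cell of site s contains exactly those query points closer to s than to any other site. Compute squared distances from q = (0, -4) to each site:
  (-1 − 0)² + (-4 − -4)² = 1
  (-1 − 0)² + (-6 − -4)² = 5
  (2 − 0)² + (-1 − -4)² = 13
  (3 − 0)² + (1 − -4)² = 34
  (-4 − 0)² + (4 − -4)² = 80
Minimum is attained by (-1, -4), so q lies in its Voronoi cell.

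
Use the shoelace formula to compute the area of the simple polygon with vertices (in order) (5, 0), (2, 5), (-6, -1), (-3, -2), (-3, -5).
Area = 48

Shoelace formula: Area = (1/2) |Σ_i (x_i · y_{i+1} − x_{i+1} · y_i)| (indices mod n). Compute each cross term:
  (5)(5) − (2)(0) = 25
  (2)(-1) − (-6)(5) = 28
  (-6)(-2) − (-3)(-1) = 9
  (-3)(-5) − (-3)(-2) = 9
  (-3)(0) − (5)(-5) = 25
Sum = 96, so (signed) Area = 96/2 = 48, |Area| = 48.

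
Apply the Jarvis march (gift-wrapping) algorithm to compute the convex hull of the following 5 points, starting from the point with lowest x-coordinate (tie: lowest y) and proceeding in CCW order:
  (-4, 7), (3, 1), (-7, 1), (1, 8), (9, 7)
Hull (CCW) = [(-7, 1), (3, 1), (9, 7), (1, 8), (-4, 7)]

Jarvis march: at each step, from the current hull vertex p, select the next vertex q as the point such that every other point lies strictly to the left of (or on) the directed line p → q. (Equivalently: for every other point r, the cross product (q − p) × (r − p) ≥ 0.)
Starting point (lowest x, tie lowest y): (-7, 1). Wrap until returning to start. Resulting hull: (-7, 1), (3, 1), (9, 7), (1, 8), (-4, 7).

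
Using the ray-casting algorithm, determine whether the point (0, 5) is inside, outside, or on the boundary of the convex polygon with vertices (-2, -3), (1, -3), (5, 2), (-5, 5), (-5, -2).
The point (0, 5) lies strictly outside the polygon

Cast a horizontal ray to the right from the query point and count how many polygon edges it crosses (each edge strictly once or zero times, handled with the usual half-open convention). 
Parity of crossings → even ⇒ outside.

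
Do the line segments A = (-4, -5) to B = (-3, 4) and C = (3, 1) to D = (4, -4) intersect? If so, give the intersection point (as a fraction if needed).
No (intersection of containing lines falls outside at least one segment)

Parametrize and solve: t = 41/14, s = -57/14. At least one of these is outside [0, 1], so the segments do not intersect.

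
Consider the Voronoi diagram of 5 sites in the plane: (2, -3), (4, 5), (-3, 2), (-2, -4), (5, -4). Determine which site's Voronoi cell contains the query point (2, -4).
Nearest site = (2, -3)

The Voronoi cell of site s contains exactly those query points closer to s than to any other site. Compute squared distances from q = (2, -4) to each site:
  (2 − 2)² + (-3 − -4)² = 1
  (5 − 2)² + (-4 − -4)² = 9
  (-2 − 2)² + (-4 − -4)² = 16
  (-3 − 2)² + (2 − -4)² = 61
  (4 − 2)² + (5 − -4)² = 85
Minimum is attained by (2, -3), so q lies in its Voronoi cell.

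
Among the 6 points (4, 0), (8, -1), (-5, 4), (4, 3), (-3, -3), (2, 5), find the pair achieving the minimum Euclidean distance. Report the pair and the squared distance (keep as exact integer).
Pair = ((4, 3), (2, 5)); squared distance = 8

Compute all C(6, 2) = 15 pairwise squared distances (x_i − x_j)² + (y_i − y_j)². The minimum is 8, attained by the pair ((4, 3), (2, 5)).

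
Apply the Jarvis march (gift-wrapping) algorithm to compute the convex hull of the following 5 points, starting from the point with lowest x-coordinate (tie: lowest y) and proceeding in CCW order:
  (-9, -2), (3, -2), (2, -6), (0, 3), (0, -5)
Hull (CCW) = [(-9, -2), (2, -6), (3, -2), (0, 3)]

Jarvis march: at each step, from the current hull vertex p, select the next vertex q as the point such that every other point lies strictly to the left of (or on) the directed line p → q. (Equivalently: for every other point r, the cross product (q − p) × (r − p) ≥ 0.)
Starting point (lowest x, tie lowest y): (-9, -2). Wrap until returning to start. Resulting hull: (-9, -2), (2, -6), (3, -2), (0, 3).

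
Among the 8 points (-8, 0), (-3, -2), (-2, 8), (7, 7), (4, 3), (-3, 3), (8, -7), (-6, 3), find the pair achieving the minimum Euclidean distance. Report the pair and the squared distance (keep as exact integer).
Pair = ((-3, 3), (-6, 3)); squared distance = 9

Compute all C(8, 2) = 28 pairwise squared distances (x_i − x_j)² + (y_i − y_j)². The minimum is 9, attained by the pair ((-3, 3), (-6, 3)).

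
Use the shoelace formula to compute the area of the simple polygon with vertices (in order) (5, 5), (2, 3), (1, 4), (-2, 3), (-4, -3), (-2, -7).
Area = 43

Shoelace formula: Area = (1/2) |Σ_i (x_i · y_{i+1} − x_{i+1} · y_i)| (indices mod n). Compute each cross term:
  (5)(3) − (2)(5) = 5
  (2)(4) − (1)(3) = 5
  (1)(3) − (-2)(4) = 11
  (-2)(-3) − (-4)(3) = 18
  (-4)(-7) − (-2)(-3) = 22
  (-2)(5) − (5)(-7) = 25
Sum = 86, so (signed) Area = 86/2 = 43, |Area| = 43.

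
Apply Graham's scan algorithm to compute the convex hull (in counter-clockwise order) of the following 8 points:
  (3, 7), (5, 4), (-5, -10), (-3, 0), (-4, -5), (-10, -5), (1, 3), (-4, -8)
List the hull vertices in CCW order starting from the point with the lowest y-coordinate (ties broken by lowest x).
Hull (CCW) = [(-5, -10), (5, 4), (3, 7), (-10, -5)]

Graham scan procedure:
  1. Find the pivot p₀ = point with lowest y (tie → lowest x): (-5, -10).
  2. Sort the remaining points by polar angle around p₀.
  3. Walk through sorted points, maintaining a stack; pop the top while the last three entries make a non-left turn (cross product ≤ 0).
  4. Final stack is the convex hull in CCW order: (-5, -10), (5, 4), (3, 7), (-10, -5).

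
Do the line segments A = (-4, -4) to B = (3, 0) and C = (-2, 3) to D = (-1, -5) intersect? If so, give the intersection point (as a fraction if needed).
Yes; intersection at (-79/60, -37/15) (t = 23/60 on AB, s = 41/60 on CD)

Parametrize AB as A + t(B − A) = (-4 + 7 t, -4 + 4 t) and CD as C + s(D − C) = (-2 + 1 s, 3 + -8 s). Solve the linear system for (t, s). Determinant = 60 ≠ 0, so a unique intersection of the containing lines exists. Solution: t = 23/60, s = 41/60 — both in [0, 1], so the segments cross. Intersection point: (-79/60, -37/15).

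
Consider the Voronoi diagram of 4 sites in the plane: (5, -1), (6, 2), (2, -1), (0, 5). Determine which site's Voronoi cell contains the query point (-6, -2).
Nearest site = (2, -1)

The Voronoi cell of site s contains exactly those query points closer to s than to any other site. Compute squared distances from q = (-6, -2) to each site:
  (2 − -6)² + (-1 − -2)² = 65
  (0 − -6)² + (5 − -2)² = 85
  (5 − -6)² + (-1 − -2)² = 122
  (6 − -6)² + (2 − -2)² = 160
Minimum is attained by (2, -1), so q lies in its Voronoi cell.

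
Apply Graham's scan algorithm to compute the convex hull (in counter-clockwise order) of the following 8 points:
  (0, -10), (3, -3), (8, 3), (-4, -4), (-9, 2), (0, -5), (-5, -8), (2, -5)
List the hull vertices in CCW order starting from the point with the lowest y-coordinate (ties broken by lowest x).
Hull (CCW) = [(0, -10), (8, 3), (-9, 2), (-5, -8)]

Graham scan procedure:
  1. Find the pivot p₀ = point with lowest y (tie → lowest x): (0, -10).
  2. Sort the remaining points by polar angle around p₀.
  3. Walk through sorted points, maintaining a stack; pop the top while the last three entries make a non-left turn (cross product ≤ 0).
  4. Final stack is the convex hull in CCW order: (0, -10), (8, 3), (-9, 2), (-5, -8).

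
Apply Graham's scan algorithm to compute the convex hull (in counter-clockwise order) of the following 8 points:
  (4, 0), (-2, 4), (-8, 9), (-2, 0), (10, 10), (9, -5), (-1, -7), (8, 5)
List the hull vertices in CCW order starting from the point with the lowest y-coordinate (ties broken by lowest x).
Hull (CCW) = [(-1, -7), (9, -5), (10, 10), (-8, 9)]

Graham scan procedure:
  1. Find the pivot p₀ = point with lowest y (tie → lowest x): (-1, -7).
  2. Sort the remaining points by polar angle around p₀.
  3. Walk through sorted points, maintaining a stack; pop the top while the last three entries make a non-left turn (cross product ≤ 0).
  4. Final stack is the convex hull in CCW order: (-1, -7), (9, -5), (10, 10), (-8, 9).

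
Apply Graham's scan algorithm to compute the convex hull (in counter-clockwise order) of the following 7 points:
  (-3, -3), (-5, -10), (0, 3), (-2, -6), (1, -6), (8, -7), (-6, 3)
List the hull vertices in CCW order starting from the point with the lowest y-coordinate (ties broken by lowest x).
Hull (CCW) = [(-5, -10), (8, -7), (0, 3), (-6, 3)]

Graham scan procedure:
  1. Find the pivot p₀ = point with lowest y (tie → lowest x): (-5, -10).
  2. Sort the remaining points by polar angle around p₀.
  3. Walk through sorted points, maintaining a stack; pop the top while the last three entries make a non-left turn (cross product ≤ 0).
  4. Final stack is the convex hull in CCW order: (-5, -10), (8, -7), (0, 3), (-6, 3).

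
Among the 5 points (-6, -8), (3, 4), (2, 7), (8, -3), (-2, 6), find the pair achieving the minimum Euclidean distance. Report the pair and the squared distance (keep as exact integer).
Pair = ((3, 4), (2, 7)); squared distance = 10

Compute all C(5, 2) = 10 pairwise squared distances (x_i − x_j)² + (y_i − y_j)². The minimum is 10, attained by the pair ((3, 4), (2, 7)).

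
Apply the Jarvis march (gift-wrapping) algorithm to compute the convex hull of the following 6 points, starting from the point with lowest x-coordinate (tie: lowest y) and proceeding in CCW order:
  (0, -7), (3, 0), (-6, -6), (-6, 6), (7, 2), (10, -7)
Hull (CCW) = [(-6, -6), (0, -7), (10, -7), (7, 2), (-6, 6)]

Jarvis march: at each step, from the current hull vertex p, select the next vertex q as the point such that every other point lies strictly to the left of (or on) the directed line p → q. (Equivalently: for every other point r, the cross product (q − p) × (r − p) ≥ 0.)
Starting point (lowest x, tie lowest y): (-6, -6). Wrap until returning to start. Resulting hull: (-6, -6), (0, -7), (10, -7), (7, 2), (-6, 6).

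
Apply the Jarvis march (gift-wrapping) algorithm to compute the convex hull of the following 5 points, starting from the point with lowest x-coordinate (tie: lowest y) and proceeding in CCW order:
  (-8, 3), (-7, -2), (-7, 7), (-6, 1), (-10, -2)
Hull (CCW) = [(-10, -2), (-7, -2), (-6, 1), (-7, 7)]

Jarvis march: at each step, from the current hull vertex p, select the next vertex q as the point such that every other point lies strictly to the left of (or on) the directed line p → q. (Equivalently: for every other point r, the cross product (q − p) × (r − p) ≥ 0.)
Starting point (lowest x, tie lowest y): (-10, -2). Wrap until returning to start. Resulting hull: (-10, -2), (-7, -2), (-6, 1), (-7, 7).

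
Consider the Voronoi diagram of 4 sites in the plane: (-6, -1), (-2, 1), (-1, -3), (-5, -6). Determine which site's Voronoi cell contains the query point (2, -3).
Nearest site = (-1, -3)

The Voronoi cell of site s contains exactly those query points closer to s than to any other site. Compute squared distances from q = (2, -3) to each site:
  (-1 − 2)² + (-3 − -3)² = 9
  (-2 − 2)² + (1 − -3)² = 32
  (-5 − 2)² + (-6 − -3)² = 58
  (-6 − 2)² + (-1 − -3)² = 68
Minimum is attained by (-1, -3), so q lies in its Voronoi cell.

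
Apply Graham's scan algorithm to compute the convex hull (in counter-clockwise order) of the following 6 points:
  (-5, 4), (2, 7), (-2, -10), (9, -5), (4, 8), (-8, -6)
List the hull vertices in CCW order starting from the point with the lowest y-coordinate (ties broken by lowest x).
Hull (CCW) = [(-2, -10), (9, -5), (4, 8), (-5, 4), (-8, -6)]

Graham scan procedure:
  1. Find the pivot p₀ = point with lowest y (tie → lowest x): (-2, -10).
  2. Sort the remaining points by polar angle around p₀.
  3. Walk through sorted points, maintaining a stack; pop the top while the last three entries make a non-left turn (cross product ≤ 0).
  4. Final stack is the convex hull in CCW order: (-2, -10), (9, -5), (4, 8), (-5, 4), (-8, -6).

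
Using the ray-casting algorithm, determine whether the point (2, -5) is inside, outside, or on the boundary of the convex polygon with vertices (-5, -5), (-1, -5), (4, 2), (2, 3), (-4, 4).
The point (2, -5) lies strictly outside the polygon

Cast a horizontal ray to the right from the query point and count how many polygon edges it crosses (each edge strictly once or zero times, handled with the usual half-open convention). 
Parity of crossings → even ⇒ outside.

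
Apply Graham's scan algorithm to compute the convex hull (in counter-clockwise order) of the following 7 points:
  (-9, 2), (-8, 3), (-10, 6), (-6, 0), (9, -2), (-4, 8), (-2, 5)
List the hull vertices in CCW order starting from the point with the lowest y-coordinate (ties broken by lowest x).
Hull (CCW) = [(9, -2), (-4, 8), (-10, 6), (-9, 2), (-6, 0)]

Graham scan procedure:
  1. Find the pivot p₀ = point with lowest y (tie → lowest x): (9, -2).
  2. Sort the remaining points by polar angle around p₀.
  3. Walk through sorted points, maintaining a stack; pop the top while the last three entries make a non-left turn (cross product ≤ 0).
  4. Final stack is the convex hull in CCW order: (9, -2), (-4, 8), (-10, 6), (-9, 2), (-6, 0).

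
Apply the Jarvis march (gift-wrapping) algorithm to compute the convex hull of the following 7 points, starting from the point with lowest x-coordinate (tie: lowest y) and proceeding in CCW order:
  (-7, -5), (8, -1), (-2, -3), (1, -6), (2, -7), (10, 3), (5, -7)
Hull (CCW) = [(-7, -5), (2, -7), (5, -7), (10, 3)]

Jarvis march: at each step, from the current hull vertex p, select the next vertex q as the point such that every other point lies strictly to the left of (or on) the directed line p → q. (Equivalently: for every other point r, the cross product (q − p) × (r − p) ≥ 0.)
Starting point (lowest x, tie lowest y): (-7, -5). Wrap until returning to start. Resulting hull: (-7, -5), (2, -7), (5, -7), (10, 3).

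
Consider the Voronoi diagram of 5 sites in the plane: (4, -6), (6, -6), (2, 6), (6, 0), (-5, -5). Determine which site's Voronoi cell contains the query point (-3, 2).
Nearest site = (2, 6)

The Voronoi cell of site s contains exactly those query points closer to s than to any other site. Compute squared distances from q = (-3, 2) to each site:
  (2 − -3)² + (6 − 2)² = 41
  (-5 − -3)² + (-5 − 2)² = 53
  (6 − -3)² + (0 − 2)² = 85
  (4 − -3)² + (-6 − 2)² = 113
  (6 − -3)² + (-6 − 2)² = 145
Minimum is attained by (2, 6), so q lies in its Voronoi cell.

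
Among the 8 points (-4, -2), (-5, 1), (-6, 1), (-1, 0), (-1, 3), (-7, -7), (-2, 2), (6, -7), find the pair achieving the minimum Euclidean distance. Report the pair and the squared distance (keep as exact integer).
Pair = ((-5, 1), (-6, 1)); squared distance = 1

Compute all C(8, 2) = 28 pairwise squared distances (x_i − x_j)² + (y_i − y_j)². The minimum is 1, attained by the pair ((-5, 1), (-6, 1)).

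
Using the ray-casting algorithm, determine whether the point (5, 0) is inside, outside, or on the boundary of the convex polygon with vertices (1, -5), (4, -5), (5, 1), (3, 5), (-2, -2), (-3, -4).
The point (5, 0) lies strictly outside the polygon

Cast a horizontal ray to the right from the query point and count how many polygon edges it crosses (each edge strictly once or zero times, handled with the usual half-open convention). 
Parity of crossings → even ⇒ outside.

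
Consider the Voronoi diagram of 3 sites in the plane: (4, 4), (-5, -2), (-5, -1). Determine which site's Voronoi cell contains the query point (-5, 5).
Nearest site = (-5, -1)

The Voronoi cell of site s contains exactly those query points closer to s than to any other site. Compute squared distances from q = (-5, 5) to each site:
  (-5 − -5)² + (-1 − 5)² = 36
  (-5 − -5)² + (-2 − 5)² = 49
  (4 − -5)² + (4 − 5)² = 82
Minimum is attained by (-5, -1), so q lies in its Voronoi cell.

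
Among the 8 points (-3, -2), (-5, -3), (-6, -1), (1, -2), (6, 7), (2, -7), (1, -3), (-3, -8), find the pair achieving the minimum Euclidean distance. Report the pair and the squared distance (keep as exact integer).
Pair = ((1, -2), (1, -3)); squared distance = 1

Compute all C(8, 2) = 28 pairwise squared distances (x_i − x_j)² + (y_i − y_j)². The minimum is 1, attained by the pair ((1, -2), (1, -3)).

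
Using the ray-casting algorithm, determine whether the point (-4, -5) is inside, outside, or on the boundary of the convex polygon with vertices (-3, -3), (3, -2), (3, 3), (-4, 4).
The point (-4, -5) lies strictly outside the polygon

Cast a horizontal ray to the right from the query point and count how many polygon edges it crosses (each edge strictly once or zero times, handled with the usual half-open convention). 
Parity of crossings → even ⇒ outside.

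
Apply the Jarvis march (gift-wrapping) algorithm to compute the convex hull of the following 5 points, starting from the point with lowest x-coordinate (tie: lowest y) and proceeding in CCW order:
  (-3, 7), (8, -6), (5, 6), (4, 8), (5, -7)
Hull (CCW) = [(-3, 7), (5, -7), (8, -6), (5, 6), (4, 8)]

Jarvis march: at each step, from the current hull vertex p, select the next vertex q as the point such that every other point lies strictly to the left of (or on) the directed line p → q. (Equivalently: for every other point r, the cross product (q − p) × (r − p) ≥ 0.)
Starting point (lowest x, tie lowest y): (-3, 7). Wrap until returning to start. Resulting hull: (-3, 7), (5, -7), (8, -6), (5, 6), (4, 8).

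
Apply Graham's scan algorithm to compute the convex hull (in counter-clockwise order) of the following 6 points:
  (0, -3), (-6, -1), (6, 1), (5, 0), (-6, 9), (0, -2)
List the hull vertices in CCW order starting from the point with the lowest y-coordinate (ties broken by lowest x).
Hull (CCW) = [(0, -3), (5, 0), (6, 1), (-6, 9), (-6, -1)]

Graham scan procedure:
  1. Find the pivot p₀ = point with lowest y (tie → lowest x): (0, -3).
  2. Sort the remaining points by polar angle around p₀.
  3. Walk through sorted points, maintaining a stack; pop the top while the last three entries make a non-left turn (cross product ≤ 0).
  4. Final stack is the convex hull in CCW order: (0, -3), (5, 0), (6, 1), (-6, 9), (-6, -1).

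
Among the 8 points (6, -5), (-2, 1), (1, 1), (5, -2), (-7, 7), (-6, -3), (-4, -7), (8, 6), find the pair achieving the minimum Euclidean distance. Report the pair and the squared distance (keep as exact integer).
Pair = ((-2, 1), (1, 1)); squared distance = 9

Compute all C(8, 2) = 28 pairwise squared distances (x_i − x_j)² + (y_i − y_j)². The minimum is 9, attained by the pair ((-2, 1), (1, 1)).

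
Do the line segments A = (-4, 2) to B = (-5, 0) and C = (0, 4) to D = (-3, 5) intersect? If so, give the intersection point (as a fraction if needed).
No (intersection of containing lines falls outside at least one segment)

Parametrize and solve: t = -10/7, s = 6/7. At least one of these is outside [0, 1], so the segments do not intersect.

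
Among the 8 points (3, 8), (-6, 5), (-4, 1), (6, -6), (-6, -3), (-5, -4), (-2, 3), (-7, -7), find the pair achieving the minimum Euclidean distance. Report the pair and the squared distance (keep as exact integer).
Pair = ((-6, -3), (-5, -4)); squared distance = 2

Compute all C(8, 2) = 28 pairwise squared distances (x_i − x_j)² + (y_i − y_j)². The minimum is 2, attained by the pair ((-6, -3), (-5, -4)).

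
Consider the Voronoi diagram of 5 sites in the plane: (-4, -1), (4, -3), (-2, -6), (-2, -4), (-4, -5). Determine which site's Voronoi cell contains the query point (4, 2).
Nearest site = (4, -3)

The Voronoi cell of site s contains exactly those query points closer to s than to any other site. Compute squared distances from q = (4, 2) to each site:
  (4 − 4)² + (-3 − 2)² = 25
  (-2 − 4)² + (-4 − 2)² = 72
  (-4 − 4)² + (-1 − 2)² = 73
  (-2 − 4)² + (-6 − 2)² = 100
  (-4 − 4)² + (-5 − 2)² = 113
Minimum is attained by (4, -3), so q lies in its Voronoi cell.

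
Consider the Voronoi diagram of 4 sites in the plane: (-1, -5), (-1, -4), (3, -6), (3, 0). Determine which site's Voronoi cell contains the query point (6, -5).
Nearest site = (3, -6)

The Voronoi cell of site s contains exactly those query points closer to s than to any other site. Compute squared distances from q = (6, -5) to each site:
  (3 − 6)² + (-6 − -5)² = 10
  (3 − 6)² + (0 − -5)² = 34
  (-1 − 6)² + (-5 − -5)² = 49
  (-1 − 6)² + (-4 − -5)² = 50
Minimum is attained by (3, -6), so q lies in its Voronoi cell.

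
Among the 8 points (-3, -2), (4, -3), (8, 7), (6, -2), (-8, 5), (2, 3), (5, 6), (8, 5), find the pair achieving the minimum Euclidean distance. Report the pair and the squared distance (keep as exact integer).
Pair = ((8, 7), (8, 5)); squared distance = 4

Compute all C(8, 2) = 28 pairwise squared distances (x_i − x_j)² + (y_i − y_j)². The minimum is 4, attained by the pair ((8, 7), (8, 5)).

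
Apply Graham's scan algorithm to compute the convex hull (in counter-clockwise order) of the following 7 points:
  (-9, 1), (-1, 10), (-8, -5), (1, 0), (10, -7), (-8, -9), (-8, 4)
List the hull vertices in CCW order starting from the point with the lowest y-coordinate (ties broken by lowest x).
Hull (CCW) = [(-8, -9), (10, -7), (-1, 10), (-8, 4), (-9, 1)]

Graham scan procedure:
  1. Find the pivot p₀ = point with lowest y (tie → lowest x): (-8, -9).
  2. Sort the remaining points by polar angle around p₀.
  3. Walk through sorted points, maintaining a stack; pop the top while the last three entries make a non-left turn (cross product ≤ 0).
  4. Final stack is the convex hull in CCW order: (-8, -9), (10, -7), (-1, 10), (-8, 4), (-9, 1).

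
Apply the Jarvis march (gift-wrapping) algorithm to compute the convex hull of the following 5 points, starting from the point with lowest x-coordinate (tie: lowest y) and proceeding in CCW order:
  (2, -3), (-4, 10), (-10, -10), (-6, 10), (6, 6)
Hull (CCW) = [(-10, -10), (2, -3), (6, 6), (-4, 10), (-6, 10)]

Jarvis march: at each step, from the current hull vertex p, select the next vertex q as the point such that every other point lies strictly to the left of (or on) the directed line p → q. (Equivalently: for every other point r, the cross product (q − p) × (r − p) ≥ 0.)
Starting point (lowest x, tie lowest y): (-10, -10). Wrap until returning to start. Resulting hull: (-10, -10), (2, -3), (6, 6), (-4, 10), (-6, 10).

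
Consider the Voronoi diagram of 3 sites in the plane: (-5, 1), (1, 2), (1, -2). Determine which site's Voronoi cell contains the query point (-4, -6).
Nearest site = (1, -2)

The Voronoi cell of site s contains exactly those query points closer to s than to any other site. Compute squared distances from q = (-4, -6) to each site:
  (1 − -4)² + (-2 − -6)² = 41
  (-5 − -4)² + (1 − -6)² = 50
  (1 − -4)² + (2 − -6)² = 89
Minimum is attained by (1, -2), so q lies in its Voronoi cell.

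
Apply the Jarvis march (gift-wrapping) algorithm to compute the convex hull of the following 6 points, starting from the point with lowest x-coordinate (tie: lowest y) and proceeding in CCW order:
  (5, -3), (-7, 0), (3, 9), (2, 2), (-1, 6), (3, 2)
Hull (CCW) = [(-7, 0), (5, -3), (3, 9), (-1, 6)]

Jarvis march: at each step, from the current hull vertex p, select the next vertex q as the point such that every other point lies strictly to the left of (or on) the directed line p → q. (Equivalently: for every other point r, the cross product (q − p) × (r − p) ≥ 0.)
Starting point (lowest x, tie lowest y): (-7, 0). Wrap until returning to start. Resulting hull: (-7, 0), (5, -3), (3, 9), (-1, 6).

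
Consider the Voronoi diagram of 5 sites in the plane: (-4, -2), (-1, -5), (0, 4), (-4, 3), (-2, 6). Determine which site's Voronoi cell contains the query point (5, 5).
Nearest site = (0, 4)

The Voronoi cell of site s contains exactly those query points closer to s than to any other site. Compute squared distances from q = (5, 5) to each site:
  (0 − 5)² + (4 − 5)² = 26
  (-2 − 5)² + (6 − 5)² = 50
  (-4 − 5)² + (3 − 5)² = 85
  (-4 − 5)² + (-2 − 5)² = 130
  (-1 − 5)² + (-5 − 5)² = 136
Minimum is attained by (0, 4), so q lies in its Voronoi cell.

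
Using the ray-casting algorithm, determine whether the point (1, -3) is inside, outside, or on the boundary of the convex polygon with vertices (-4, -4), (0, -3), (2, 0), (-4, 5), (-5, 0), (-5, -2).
The point (1, -3) lies strictly outside the polygon

Cast a horizontal ray to the right from the query point and count how many polygon edges it crosses (each edge strictly once or zero times, handled with the usual half-open convention). 
Parity of crossings → even ⇒ outside.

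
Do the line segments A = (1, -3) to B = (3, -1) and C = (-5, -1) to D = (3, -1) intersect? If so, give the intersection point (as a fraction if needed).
Yes; intersection at (3, -1) (t = 1 on AB, s = 1 on CD)

Parametrize AB as A + t(B − A) = (1 + 2 t, -3 + 2 t) and CD as C + s(D − C) = (-5 + 8 s, -1 + 0 s). Solve the linear system for (t, s). Determinant = 16 ≠ 0, so a unique intersection of the containing lines exists. Solution: t = 1, s = 1 — both in [0, 1], so the segments cross. Intersection point: (3, -1).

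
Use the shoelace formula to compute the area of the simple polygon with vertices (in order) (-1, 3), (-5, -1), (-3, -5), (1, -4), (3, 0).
Area = 38

Shoelace formula: Area = (1/2) |Σ_i (x_i · y_{i+1} − x_{i+1} · y_i)| (indices mod n). Compute each cross term:
  (-1)(-1) − (-5)(3) = 16
  (-5)(-5) − (-3)(-1) = 22
  (-3)(-4) − (1)(-5) = 17
  (1)(0) − (3)(-4) = 12
  (3)(3) − (-1)(0) = 9
Sum = 76, so (signed) Area = 76/2 = 38, |Area| = 38.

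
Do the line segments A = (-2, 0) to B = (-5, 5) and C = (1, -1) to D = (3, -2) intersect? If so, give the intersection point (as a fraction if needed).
No (intersection of containing lines falls outside at least one segment)

Parametrize and solve: t = 1/7, s = -12/7. At least one of these is outside [0, 1], so the segments do not intersect.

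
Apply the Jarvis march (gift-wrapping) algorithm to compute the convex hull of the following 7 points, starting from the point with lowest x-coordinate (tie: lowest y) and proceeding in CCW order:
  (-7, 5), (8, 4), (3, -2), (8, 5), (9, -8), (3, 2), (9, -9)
Hull (CCW) = [(-7, 5), (9, -9), (9, -8), (8, 5)]

Jarvis march: at each step, from the current hull vertex p, select the next vertex q as the point such that every other point lies strictly to the left of (or on) the directed line p → q. (Equivalently: for every other point r, the cross product (q − p) × (r − p) ≥ 0.)
Starting point (lowest x, tie lowest y): (-7, 5). Wrap until returning to start. Resulting hull: (-7, 5), (9, -9), (9, -8), (8, 5).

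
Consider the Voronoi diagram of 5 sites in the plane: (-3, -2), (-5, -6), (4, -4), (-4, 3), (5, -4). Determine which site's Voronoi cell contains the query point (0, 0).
Nearest site = (-3, -2)

The Voronoi cell of site s contains exactly those query points closer to s than to any other site. Compute squared distances from q = (0, 0) to each site:
  (-3 − 0)² + (-2 − 0)² = 13
  (-4 − 0)² + (3 − 0)² = 25
  (4 − 0)² + (-4 − 0)² = 32
  (5 − 0)² + (-4 − 0)² = 41
  (-5 − 0)² + (-6 − 0)² = 61
Minimum is attained by (-3, -2), so q lies in its Voronoi cell.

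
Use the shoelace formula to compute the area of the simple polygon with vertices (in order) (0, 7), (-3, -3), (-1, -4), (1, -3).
Area = 22

Shoelace formula: Area = (1/2) |Σ_i (x_i · y_{i+1} − x_{i+1} · y_i)| (indices mod n). Compute each cross term:
  (0)(-3) − (-3)(7) = 21
  (-3)(-4) − (-1)(-3) = 9
  (-1)(-3) − (1)(-4) = 7
  (1)(7) − (0)(-3) = 7
Sum = 44, so (signed) Area = 44/2 = 22, |Area| = 22.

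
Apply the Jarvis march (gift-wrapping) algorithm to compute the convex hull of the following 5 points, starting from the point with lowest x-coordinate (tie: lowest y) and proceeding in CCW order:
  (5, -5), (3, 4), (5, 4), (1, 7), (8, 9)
Hull (CCW) = [(1, 7), (5, -5), (8, 9)]

Jarvis march: at each step, from the current hull vertex p, select the next vertex q as the point such that every other point lies strictly to the left of (or on) the directed line p → q. (Equivalently: for every other point r, the cross product (q − p) × (r − p) ≥ 0.)
Starting point (lowest x, tie lowest y): (1, 7). Wrap until returning to start. Resulting hull: (1, 7), (5, -5), (8, 9).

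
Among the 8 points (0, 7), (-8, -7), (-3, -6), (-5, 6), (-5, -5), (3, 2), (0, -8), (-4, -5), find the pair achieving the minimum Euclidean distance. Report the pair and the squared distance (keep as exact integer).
Pair = ((-5, -5), (-4, -5)); squared distance = 1

Compute all C(8, 2) = 28 pairwise squared distances (x_i − x_j)² + (y_i − y_j)². The minimum is 1, attained by the pair ((-5, -5), (-4, -5)).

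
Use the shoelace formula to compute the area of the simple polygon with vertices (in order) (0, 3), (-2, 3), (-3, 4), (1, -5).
Area = 21/2

Shoelace formula: Area = (1/2) |Σ_i (x_i · y_{i+1} − x_{i+1} · y_i)| (indices mod n). Compute each cross term:
  (0)(3) − (-2)(3) = 6
  (-2)(4) − (-3)(3) = 1
  (-3)(-5) − (1)(4) = 11
  (1)(3) − (0)(-5) = 3
Sum = 21, so (signed) Area = 21/2 = 21/2, |Area| = 21/2.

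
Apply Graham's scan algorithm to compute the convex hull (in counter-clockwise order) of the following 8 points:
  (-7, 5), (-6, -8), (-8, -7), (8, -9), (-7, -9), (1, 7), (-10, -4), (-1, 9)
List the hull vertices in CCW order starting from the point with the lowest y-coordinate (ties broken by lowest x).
Hull (CCW) = [(-7, -9), (8, -9), (1, 7), (-1, 9), (-7, 5), (-10, -4)]

Graham scan procedure:
  1. Find the pivot p₀ = point with lowest y (tie → lowest x): (-7, -9).
  2. Sort the remaining points by polar angle around p₀.
  3. Walk through sorted points, maintaining a stack; pop the top while the last three entries make a non-left turn (cross product ≤ 0).
  4. Final stack is the convex hull in CCW order: (-7, -9), (8, -9), (1, 7), (-1, 9), (-7, 5), (-10, -4).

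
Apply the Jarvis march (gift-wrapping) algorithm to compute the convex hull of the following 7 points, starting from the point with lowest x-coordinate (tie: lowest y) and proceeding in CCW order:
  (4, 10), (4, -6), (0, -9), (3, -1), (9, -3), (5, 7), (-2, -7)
Hull (CCW) = [(-2, -7), (0, -9), (9, -3), (4, 10)]

Jarvis march: at each step, from the current hull vertex p, select the next vertex q as the point such that every other point lies strictly to the left of (or on) the directed line p → q. (Equivalently: for every other point r, the cross product (q − p) × (r − p) ≥ 0.)
Starting point (lowest x, tie lowest y): (-2, -7). Wrap until returning to start. Resulting hull: (-2, -7), (0, -9), (9, -3), (4, 10).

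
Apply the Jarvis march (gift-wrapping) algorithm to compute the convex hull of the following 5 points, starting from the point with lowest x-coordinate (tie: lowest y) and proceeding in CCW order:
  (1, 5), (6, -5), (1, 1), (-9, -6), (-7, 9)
Hull (CCW) = [(-9, -6), (6, -5), (1, 5), (-7, 9)]

Jarvis march: at each step, from the current hull vertex p, select the next vertex q as the point such that every other point lies strictly to the left of (or on) the directed line p → q. (Equivalently: for every other point r, the cross product (q − p) × (r − p) ≥ 0.)
Starting point (lowest x, tie lowest y): (-9, -6). Wrap until returning to start. Resulting hull: (-9, -6), (6, -5), (1, 5), (-7, 9).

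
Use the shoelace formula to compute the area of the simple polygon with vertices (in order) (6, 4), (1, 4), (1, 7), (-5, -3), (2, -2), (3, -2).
Area = 97/2

Shoelace formula: Area = (1/2) |Σ_i (x_i · y_{i+1} − x_{i+1} · y_i)| (indices mod n). Compute each cross term:
  (6)(4) − (1)(4) = 20
  (1)(7) − (1)(4) = 3
  (1)(-3) − (-5)(7) = 32
  (-5)(-2) − (2)(-3) = 16
  (2)(-2) − (3)(-2) = 2
  (3)(4) − (6)(-2) = 24
Sum = 97, so (signed) Area = 97/2 = 97/2, |Area| = 97/2.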